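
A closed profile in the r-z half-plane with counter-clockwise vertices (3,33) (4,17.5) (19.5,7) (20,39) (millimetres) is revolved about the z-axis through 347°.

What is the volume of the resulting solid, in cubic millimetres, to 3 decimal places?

Profile (r,z), 4 vertices: (3,33) (4,17.5) (19.5,7) (20,39)
edge 0: (3,33)→(4,17.5)  cross = 3·17.5 − 4·33 = -79.5000; (r_i+r_j)·cross = 7·-79.5000 = -556.5000
edge 1: (4,17.5)→(19.5,7)  cross = 4·7 − 19.5·17.5 = -313.2500; (r_i+r_j)·cross = 23.5·-313.2500 = -7361.3750
edge 2: (19.5,7)→(20,39)  cross = 19.5·39 − 20·7 = 620.5000; (r_i+r_j)·cross = 39.5·620.5000 = 24509.7500
edge 3: (20,39)→(3,33)  cross = 20·33 − 3·39 = 543.0000; (r_i+r_j)·cross = 23·543.0000 = 12489.0000
Σcross = 770.7500 → A = |Σcross|/2 = 385.3750 mm²
Σ(r_i+r_j)·cross = 29080.8750 → first moment M = |Σ|/6 = 4846.8125
R_c = M/A = 4846.8125/385.3750 = 12.5769 mm
θ = 347° = 6.056293 rad
V = θ·R_c·A = 6.056293·12.5769·385.3750 = 29353.714 mm³

Volume = 29353.714 mm³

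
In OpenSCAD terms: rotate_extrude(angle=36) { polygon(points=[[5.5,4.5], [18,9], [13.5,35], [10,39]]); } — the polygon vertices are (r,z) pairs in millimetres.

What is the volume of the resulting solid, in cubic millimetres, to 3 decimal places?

Volume = 1759.082 mm³

Profile (r,z), 4 vertices: (5.5,4.5) (18,9) (13.5,35) (10,39)
edge 0: (5.5,4.5)→(18,9)  cross = 5.5·9 − 18·4.5 = -31.5000; (r_i+r_j)·cross = 23.5·-31.5000 = -740.2500
edge 1: (18,9)→(13.5,35)  cross = 18·35 − 13.5·9 = 508.5000; (r_i+r_j)·cross = 31.5·508.5000 = 16017.7500
edge 2: (13.5,35)→(10,39)  cross = 13.5·39 − 10·35 = 176.5000; (r_i+r_j)·cross = 23.5·176.5000 = 4147.7500
edge 3: (10,39)→(5.5,4.5)  cross = 10·4.5 − 5.5·39 = -169.5000; (r_i+r_j)·cross = 15.5·-169.5000 = -2627.2500
Σcross = 484.0000 → A = |Σcross|/2 = 242.0000 mm²
Σ(r_i+r_j)·cross = 16798.0000 → first moment M = |Σ|/6 = 2799.6667
R_c = M/A = 2799.6667/242.0000 = 11.5689 mm
θ = 36° = 0.628319 rad
V = θ·R_c·A = 0.628319·11.5689·242.0000 = 1759.082 mm³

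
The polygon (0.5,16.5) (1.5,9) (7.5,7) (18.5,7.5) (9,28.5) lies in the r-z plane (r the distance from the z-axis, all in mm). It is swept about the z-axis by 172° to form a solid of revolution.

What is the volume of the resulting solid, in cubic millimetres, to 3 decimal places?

Profile (r,z), 5 vertices: (0.5,16.5) (1.5,9) (7.5,7) (18.5,7.5) (9,28.5)
edge 0: (0.5,16.5)→(1.5,9)  cross = 0.5·9 − 1.5·16.5 = -20.2500; (r_i+r_j)·cross = 2·-20.2500 = -40.5000
edge 1: (1.5,9)→(7.5,7)  cross = 1.5·7 − 7.5·9 = -57.0000; (r_i+r_j)·cross = 9·-57.0000 = -513.0000
edge 2: (7.5,7)→(18.5,7.5)  cross = 7.5·7.5 − 18.5·7 = -73.2500; (r_i+r_j)·cross = 26·-73.2500 = -1904.5000
edge 3: (18.5,7.5)→(9,28.5)  cross = 18.5·28.5 − 9·7.5 = 459.7500; (r_i+r_j)·cross = 27.5·459.7500 = 12643.1250
edge 4: (9,28.5)→(0.5,16.5)  cross = 9·16.5 − 0.5·28.5 = 134.2500; (r_i+r_j)·cross = 9.5·134.2500 = 1275.3750
Σcross = 443.5000 → A = |Σcross|/2 = 221.7500 mm²
Σ(r_i+r_j)·cross = 11460.5000 → first moment M = |Σ|/6 = 1910.0833
R_c = M/A = 1910.0833/221.7500 = 8.6137 mm
θ = 172° = 3.001966 rad
V = θ·R_c·A = 3.001966·8.6137·221.7500 = 5734.006 mm³

Volume = 5734.006 mm³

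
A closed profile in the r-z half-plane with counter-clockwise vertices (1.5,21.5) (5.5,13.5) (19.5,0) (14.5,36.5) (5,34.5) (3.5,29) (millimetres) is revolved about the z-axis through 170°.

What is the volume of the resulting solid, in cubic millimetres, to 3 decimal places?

Profile (r,z), 6 vertices: (1.5,21.5) (5.5,13.5) (19.5,0) (14.5,36.5) (5,34.5) (3.5,29)
edge 0: (1.5,21.5)→(5.5,13.5)  cross = 1.5·13.5 − 5.5·21.5 = -98.0000; (r_i+r_j)·cross = 7·-98.0000 = -686.0000
edge 1: (5.5,13.5)→(19.5,0)  cross = 5.5·0 − 19.5·13.5 = -263.2500; (r_i+r_j)·cross = 25·-263.2500 = -6581.2500
edge 2: (19.5,0)→(14.5,36.5)  cross = 19.5·36.5 − 14.5·0 = 711.7500; (r_i+r_j)·cross = 34·711.7500 = 24199.5000
edge 3: (14.5,36.5)→(5,34.5)  cross = 14.5·34.5 − 5·36.5 = 317.7500; (r_i+r_j)·cross = 19.5·317.7500 = 6196.1250
edge 4: (5,34.5)→(3.5,29)  cross = 5·29 − 3.5·34.5 = 24.2500; (r_i+r_j)·cross = 8.5·24.2500 = 206.1250
edge 5: (3.5,29)→(1.5,21.5)  cross = 3.5·21.5 − 1.5·29 = 31.7500; (r_i+r_j)·cross = 5·31.7500 = 158.7500
Σcross = 724.2500 → A = |Σcross|/2 = 362.1250 mm²
Σ(r_i+r_j)·cross = 23493.2500 → first moment M = |Σ|/6 = 3915.5417
R_c = M/A = 3915.5417/362.1250 = 10.8127 mm
θ = 170° = 2.967060 rad
V = θ·R_c·A = 2.967060·10.8127·362.1250 = 11617.646 mm³

Volume = 11617.646 mm³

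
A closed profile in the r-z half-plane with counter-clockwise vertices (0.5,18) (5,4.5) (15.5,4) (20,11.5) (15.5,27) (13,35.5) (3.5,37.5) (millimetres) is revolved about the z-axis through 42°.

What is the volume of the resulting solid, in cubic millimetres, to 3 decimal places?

Profile (r,z), 7 vertices: (0.5,18) (5,4.5) (15.5,4) (20,11.5) (15.5,27) (13,35.5) (3.5,37.5)
edge 0: (0.5,18)→(5,4.5)  cross = 0.5·4.5 − 5·18 = -87.7500; (r_i+r_j)·cross = 5.5·-87.7500 = -482.6250
edge 1: (5,4.5)→(15.5,4)  cross = 5·4 − 15.5·4.5 = -49.7500; (r_i+r_j)·cross = 20.5·-49.7500 = -1019.8750
edge 2: (15.5,4)→(20,11.5)  cross = 15.5·11.5 − 20·4 = 98.2500; (r_i+r_j)·cross = 35.5·98.2500 = 3487.8750
edge 3: (20,11.5)→(15.5,27)  cross = 20·27 − 15.5·11.5 = 361.7500; (r_i+r_j)·cross = 35.5·361.7500 = 12842.1250
edge 4: (15.5,27)→(13,35.5)  cross = 15.5·35.5 − 13·27 = 199.2500; (r_i+r_j)·cross = 28.5·199.2500 = 5678.6250
edge 5: (13,35.5)→(3.5,37.5)  cross = 13·37.5 − 3.5·35.5 = 363.2500; (r_i+r_j)·cross = 16.5·363.2500 = 5993.6250
edge 6: (3.5,37.5)→(0.5,18)  cross = 3.5·18 − 0.5·37.5 = 44.2500; (r_i+r_j)·cross = 4·44.2500 = 177.0000
Σcross = 929.2500 → A = |Σcross|/2 = 464.6250 mm²
Σ(r_i+r_j)·cross = 26676.7500 → first moment M = |Σ|/6 = 4446.1250
R_c = M/A = 4446.1250/464.6250 = 9.5693 mm
θ = 42° = 0.733038 rad
V = θ·R_c·A = 0.733038·9.5693·464.6250 = 3259.180 mm³

Volume = 3259.180 mm³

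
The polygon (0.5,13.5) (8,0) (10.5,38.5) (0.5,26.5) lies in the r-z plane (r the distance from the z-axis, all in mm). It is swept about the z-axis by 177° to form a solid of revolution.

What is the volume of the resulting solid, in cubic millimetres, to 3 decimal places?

Volume = 3924.613 mm³

Profile (r,z), 4 vertices: (0.5,13.5) (8,0) (10.5,38.5) (0.5,26.5)
edge 0: (0.5,13.5)→(8,0)  cross = 0.5·0 − 8·13.5 = -108.0000; (r_i+r_j)·cross = 8.5·-108.0000 = -918.0000
edge 1: (8,0)→(10.5,38.5)  cross = 8·38.5 − 10.5·0 = 308.0000; (r_i+r_j)·cross = 18.5·308.0000 = 5698.0000
edge 2: (10.5,38.5)→(0.5,26.5)  cross = 10.5·26.5 − 0.5·38.5 = 259.0000; (r_i+r_j)·cross = 11·259.0000 = 2849.0000
edge 3: (0.5,26.5)→(0.5,13.5)  cross = 0.5·13.5 − 0.5·26.5 = -6.5000; (r_i+r_j)·cross = 1·-6.5000 = -6.5000
Σcross = 452.5000 → A = |Σcross|/2 = 226.2500 mm²
Σ(r_i+r_j)·cross = 7622.5000 → first moment M = |Σ|/6 = 1270.4167
R_c = M/A = 1270.4167/226.2500 = 5.6151 mm
θ = 177° = 3.089233 rad
V = θ·R_c·A = 3.089233·5.6151·226.2500 = 3924.613 mm³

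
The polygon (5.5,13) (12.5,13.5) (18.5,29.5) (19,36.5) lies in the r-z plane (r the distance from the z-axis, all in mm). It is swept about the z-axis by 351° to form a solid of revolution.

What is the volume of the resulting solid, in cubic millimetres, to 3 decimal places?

Volume = 7695.154 mm³

Profile (r,z), 4 vertices: (5.5,13) (12.5,13.5) (18.5,29.5) (19,36.5)
edge 0: (5.5,13)→(12.5,13.5)  cross = 5.5·13.5 − 12.5·13 = -88.2500; (r_i+r_j)·cross = 18·-88.2500 = -1588.5000
edge 1: (12.5,13.5)→(18.5,29.5)  cross = 12.5·29.5 − 18.5·13.5 = 119.0000; (r_i+r_j)·cross = 31·119.0000 = 3689.0000
edge 2: (18.5,29.5)→(19,36.5)  cross = 18.5·36.5 − 19·29.5 = 114.7500; (r_i+r_j)·cross = 37.5·114.7500 = 4303.1250
edge 3: (19,36.5)→(5.5,13)  cross = 19·13 − 5.5·36.5 = 46.2500; (r_i+r_j)·cross = 24.5·46.2500 = 1133.1250
Σcross = 191.7500 → A = |Σcross|/2 = 95.8750 mm²
Σ(r_i+r_j)·cross = 7536.7500 → first moment M = |Σ|/6 = 1256.1250
R_c = M/A = 1256.1250/95.8750 = 13.1017 mm
θ = 351° = 6.126106 rad
V = θ·R_c·A = 6.126106·13.1017·95.8750 = 7695.154 mm³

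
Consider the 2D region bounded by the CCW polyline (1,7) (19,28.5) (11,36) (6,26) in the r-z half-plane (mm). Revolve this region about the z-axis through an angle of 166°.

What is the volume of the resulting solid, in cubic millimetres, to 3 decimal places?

Profile (r,z), 4 vertices: (1,7) (19,28.5) (11,36) (6,26)
edge 0: (1,7)→(19,28.5)  cross = 1·28.5 − 19·7 = -104.5000; (r_i+r_j)·cross = 20·-104.5000 = -2090.0000
edge 1: (19,28.5)→(11,36)  cross = 19·36 − 11·28.5 = 370.5000; (r_i+r_j)·cross = 30·370.5000 = 11115.0000
edge 2: (11,36)→(6,26)  cross = 11·26 − 6·36 = 70.0000; (r_i+r_j)·cross = 17·70.0000 = 1190.0000
edge 3: (6,26)→(1,7)  cross = 6·7 − 1·26 = 16.0000; (r_i+r_j)·cross = 7·16.0000 = 112.0000
Σcross = 352.0000 → A = |Σcross|/2 = 176.0000 mm²
Σ(r_i+r_j)·cross = 10327.0000 → first moment M = |Σ|/6 = 1721.1667
R_c = M/A = 1721.1667/176.0000 = 9.7794 mm
θ = 166° = 2.897247 rad
V = θ·R_c·A = 2.897247·9.7794·176.0000 = 4986.644 mm³

Volume = 4986.644 mm³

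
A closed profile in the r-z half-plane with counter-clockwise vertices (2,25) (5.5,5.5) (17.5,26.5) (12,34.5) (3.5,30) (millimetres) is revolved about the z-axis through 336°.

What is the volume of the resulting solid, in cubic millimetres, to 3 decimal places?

Volume = 12196.780 mm³

Profile (r,z), 5 vertices: (2,25) (5.5,5.5) (17.5,26.5) (12,34.5) (3.5,30)
edge 0: (2,25)→(5.5,5.5)  cross = 2·5.5 − 5.5·25 = -126.5000; (r_i+r_j)·cross = 7.5·-126.5000 = -948.7500
edge 1: (5.5,5.5)→(17.5,26.5)  cross = 5.5·26.5 − 17.5·5.5 = 49.5000; (r_i+r_j)·cross = 23·49.5000 = 1138.5000
edge 2: (17.5,26.5)→(12,34.5)  cross = 17.5·34.5 − 12·26.5 = 285.7500; (r_i+r_j)·cross = 29.5·285.7500 = 8429.6250
edge 3: (12,34.5)→(3.5,30)  cross = 12·30 − 3.5·34.5 = 239.2500; (r_i+r_j)·cross = 15.5·239.2500 = 3708.3750
edge 4: (3.5,30)→(2,25)  cross = 3.5·25 − 2·30 = 27.5000; (r_i+r_j)·cross = 5.5·27.5000 = 151.2500
Σcross = 475.5000 → A = |Σcross|/2 = 237.7500 mm²
Σ(r_i+r_j)·cross = 12479.0000 → first moment M = |Σ|/6 = 2079.8333
R_c = M/A = 2079.8333/237.7500 = 8.7480 mm
θ = 336° = 5.864306 rad
V = θ·R_c·A = 5.864306·8.7480·237.7500 = 12196.780 mm³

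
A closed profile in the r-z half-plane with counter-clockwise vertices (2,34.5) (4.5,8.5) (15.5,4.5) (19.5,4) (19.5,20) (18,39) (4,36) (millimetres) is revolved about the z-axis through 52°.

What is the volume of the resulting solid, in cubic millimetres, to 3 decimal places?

Volume = 5199.910 mm³

Profile (r,z), 7 vertices: (2,34.5) (4.5,8.5) (15.5,4.5) (19.5,4) (19.5,20) (18,39) (4,36)
edge 0: (2,34.5)→(4.5,8.5)  cross = 2·8.5 − 4.5·34.5 = -138.2500; (r_i+r_j)·cross = 6.5·-138.2500 = -898.6250
edge 1: (4.5,8.5)→(15.5,4.5)  cross = 4.5·4.5 − 15.5·8.5 = -111.5000; (r_i+r_j)·cross = 20·-111.5000 = -2230.0000
edge 2: (15.5,4.5)→(19.5,4)  cross = 15.5·4 − 19.5·4.5 = -25.7500; (r_i+r_j)·cross = 35·-25.7500 = -901.2500
edge 3: (19.5,4)→(19.5,20)  cross = 19.5·20 − 19.5·4 = 312.0000; (r_i+r_j)·cross = 39·312.0000 = 12168.0000
edge 4: (19.5,20)→(18,39)  cross = 19.5·39 − 18·20 = 400.5000; (r_i+r_j)·cross = 37.5·400.5000 = 15018.7500
edge 5: (18,39)→(4,36)  cross = 18·36 − 4·39 = 492.0000; (r_i+r_j)·cross = 22·492.0000 = 10824.0000
edge 6: (4,36)→(2,34.5)  cross = 4·34.5 − 2·36 = 66.0000; (r_i+r_j)·cross = 6·66.0000 = 396.0000
Σcross = 995.0000 → A = |Σcross|/2 = 497.5000 mm²
Σ(r_i+r_j)·cross = 34376.8750 → first moment M = |Σ|/6 = 5729.4792
R_c = M/A = 5729.4792/497.5000 = 11.5165 mm
θ = 52° = 0.907571 rad
V = θ·R_c·A = 0.907571·11.5165·497.5000 = 5199.910 mm³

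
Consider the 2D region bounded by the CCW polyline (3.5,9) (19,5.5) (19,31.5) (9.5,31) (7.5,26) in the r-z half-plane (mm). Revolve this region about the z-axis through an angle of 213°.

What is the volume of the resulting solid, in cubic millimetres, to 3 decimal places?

Profile (r,z), 5 vertices: (3.5,9) (19,5.5) (19,31.5) (9.5,31) (7.5,26)
edge 0: (3.5,9)→(19,5.5)  cross = 3.5·5.5 − 19·9 = -151.7500; (r_i+r_j)·cross = 22.5·-151.7500 = -3414.3750
edge 1: (19,5.5)→(19,31.5)  cross = 19·31.5 − 19·5.5 = 494.0000; (r_i+r_j)·cross = 38·494.0000 = 18772.0000
edge 2: (19,31.5)→(9.5,31)  cross = 19·31 − 9.5·31.5 = 289.7500; (r_i+r_j)·cross = 28.5·289.7500 = 8257.8750
edge 3: (9.5,31)→(7.5,26)  cross = 9.5·26 − 7.5·31 = 14.5000; (r_i+r_j)·cross = 17·14.5000 = 246.5000
edge 4: (7.5,26)→(3.5,9)  cross = 7.5·9 − 3.5·26 = -23.5000; (r_i+r_j)·cross = 11·-23.5000 = -258.5000
Σcross = 623.0000 → A = |Σcross|/2 = 311.5000 mm²
Σ(r_i+r_j)·cross = 23603.5000 → first moment M = |Σ|/6 = 3933.9167
R_c = M/A = 3933.9167/311.5000 = 12.6289 mm
θ = 213° = 3.717551 rad
V = θ·R_c·A = 3.717551·12.6289·311.5000 = 14624.537 mm³

Volume = 14624.537 mm³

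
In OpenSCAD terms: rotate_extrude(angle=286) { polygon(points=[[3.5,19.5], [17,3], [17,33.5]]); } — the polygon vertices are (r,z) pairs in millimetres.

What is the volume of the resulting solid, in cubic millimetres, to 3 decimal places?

Profile (r,z), 3 vertices: (3.5,19.5) (17,3) (17,33.5)
edge 0: (3.5,19.5)→(17,3)  cross = 3.5·3 − 17·19.5 = -321.0000; (r_i+r_j)·cross = 20.5·-321.0000 = -6580.5000
edge 1: (17,3)→(17,33.5)  cross = 17·33.5 − 17·3 = 518.5000; (r_i+r_j)·cross = 34·518.5000 = 17629.0000
edge 2: (17,33.5)→(3.5,19.5)  cross = 17·19.5 − 3.5·33.5 = 214.2500; (r_i+r_j)·cross = 20.5·214.2500 = 4392.1250
Σcross = 411.7500 → A = |Σcross|/2 = 205.8750 mm²
Σ(r_i+r_j)·cross = 15440.6250 → first moment M = |Σ|/6 = 2573.4375
R_c = M/A = 2573.4375/205.8750 = 12.5000 mm
θ = 286° = 4.991642 rad
V = θ·R_c·A = 4.991642·12.5000·205.8750 = 12845.678 mm³

Volume = 12845.678 mm³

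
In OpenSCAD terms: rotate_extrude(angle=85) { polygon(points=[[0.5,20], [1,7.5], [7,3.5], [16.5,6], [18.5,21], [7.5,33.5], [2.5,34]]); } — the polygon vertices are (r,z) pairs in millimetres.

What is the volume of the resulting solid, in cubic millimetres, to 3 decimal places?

Volume = 5263.069 mm³

Profile (r,z), 7 vertices: (0.5,20) (1,7.5) (7,3.5) (16.5,6) (18.5,21) (7.5,33.5) (2.5,34)
edge 0: (0.5,20)→(1,7.5)  cross = 0.5·7.5 − 1·20 = -16.2500; (r_i+r_j)·cross = 1.5·-16.2500 = -24.3750
edge 1: (1,7.5)→(7,3.5)  cross = 1·3.5 − 7·7.5 = -49.0000; (r_i+r_j)·cross = 8·-49.0000 = -392.0000
edge 2: (7,3.5)→(16.5,6)  cross = 7·6 − 16.5·3.5 = -15.7500; (r_i+r_j)·cross = 23.5·-15.7500 = -370.1250
edge 3: (16.5,6)→(18.5,21)  cross = 16.5·21 − 18.5·6 = 235.5000; (r_i+r_j)·cross = 35·235.5000 = 8242.5000
edge 4: (18.5,21)→(7.5,33.5)  cross = 18.5·33.5 − 7.5·21 = 462.2500; (r_i+r_j)·cross = 26·462.2500 = 12018.5000
edge 5: (7.5,33.5)→(2.5,34)  cross = 7.5·34 − 2.5·33.5 = 171.2500; (r_i+r_j)·cross = 10·171.2500 = 1712.5000
edge 6: (2.5,34)→(0.5,20)  cross = 2.5·20 − 0.5·34 = 33.0000; (r_i+r_j)·cross = 3·33.0000 = 99.0000
Σcross = 821.0000 → A = |Σcross|/2 = 410.5000 mm²
Σ(r_i+r_j)·cross = 21286.0000 → first moment M = |Σ|/6 = 3547.6667
R_c = M/A = 3547.6667/410.5000 = 8.6423 mm
θ = 85° = 1.483530 rad
V = θ·R_c·A = 1.483530·8.6423·410.5000 = 5263.069 mm³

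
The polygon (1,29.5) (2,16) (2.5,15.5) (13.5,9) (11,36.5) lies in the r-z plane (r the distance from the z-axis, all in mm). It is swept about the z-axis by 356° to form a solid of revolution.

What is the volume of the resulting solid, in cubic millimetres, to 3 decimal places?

Profile (r,z), 5 vertices: (1,29.5) (2,16) (2.5,15.5) (13.5,9) (11,36.5)
edge 0: (1,29.5)→(2,16)  cross = 1·16 − 2·29.5 = -43.0000; (r_i+r_j)·cross = 3·-43.0000 = -129.0000
edge 1: (2,16)→(2.5,15.5)  cross = 2·15.5 − 2.5·16 = -9.0000; (r_i+r_j)·cross = 4.5·-9.0000 = -40.5000
edge 2: (2.5,15.5)→(13.5,9)  cross = 2.5·9 − 13.5·15.5 = -186.7500; (r_i+r_j)·cross = 16·-186.7500 = -2988.0000
edge 3: (13.5,9)→(11,36.5)  cross = 13.5·36.5 − 11·9 = 393.7500; (r_i+r_j)·cross = 24.5·393.7500 = 9646.8750
edge 4: (11,36.5)→(1,29.5)  cross = 11·29.5 − 1·36.5 = 288.0000; (r_i+r_j)·cross = 12·288.0000 = 3456.0000
Σcross = 443.0000 → A = |Σcross|/2 = 221.5000 mm²
Σ(r_i+r_j)·cross = 9945.3750 → first moment M = |Σ|/6 = 1657.5625
R_c = M/A = 1657.5625/221.5000 = 7.4834 mm
θ = 356° = 6.213372 rad
V = θ·R_c·A = 6.213372·7.4834·221.5000 = 10299.053 mm³

Volume = 10299.053 mm³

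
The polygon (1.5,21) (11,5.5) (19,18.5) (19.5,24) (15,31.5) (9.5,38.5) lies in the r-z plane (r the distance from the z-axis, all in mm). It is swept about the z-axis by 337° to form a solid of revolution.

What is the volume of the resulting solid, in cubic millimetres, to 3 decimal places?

Volume = 20586.894 mm³

Profile (r,z), 6 vertices: (1.5,21) (11,5.5) (19,18.5) (19.5,24) (15,31.5) (9.5,38.5)
edge 0: (1.5,21)→(11,5.5)  cross = 1.5·5.5 − 11·21 = -222.7500; (r_i+r_j)·cross = 12.5·-222.7500 = -2784.3750
edge 1: (11,5.5)→(19,18.5)  cross = 11·18.5 − 19·5.5 = 99.0000; (r_i+r_j)·cross = 30·99.0000 = 2970.0000
edge 2: (19,18.5)→(19.5,24)  cross = 19·24 − 19.5·18.5 = 95.2500; (r_i+r_j)·cross = 38.5·95.2500 = 3667.1250
edge 3: (19.5,24)→(15,31.5)  cross = 19.5·31.5 − 15·24 = 254.2500; (r_i+r_j)·cross = 34.5·254.2500 = 8771.6250
edge 4: (15,31.5)→(9.5,38.5)  cross = 15·38.5 − 9.5·31.5 = 278.2500; (r_i+r_j)·cross = 24.5·278.2500 = 6817.1250
edge 5: (9.5,38.5)→(1.5,21)  cross = 9.5·21 − 1.5·38.5 = 141.7500; (r_i+r_j)·cross = 11·141.7500 = 1559.2500
Σcross = 645.7500 → A = |Σcross|/2 = 322.8750 mm²
Σ(r_i+r_j)·cross = 21000.7500 → first moment M = |Σ|/6 = 3500.1250
R_c = M/A = 3500.1250/322.8750 = 10.8405 mm
θ = 337° = 5.881760 rad
V = θ·R_c·A = 5.881760·10.8405·322.8750 = 20586.894 mm³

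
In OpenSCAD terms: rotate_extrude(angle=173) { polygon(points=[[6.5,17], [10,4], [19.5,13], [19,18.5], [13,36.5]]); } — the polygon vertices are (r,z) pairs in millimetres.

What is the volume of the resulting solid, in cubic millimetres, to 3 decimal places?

Volume = 8915.591 mm³

Profile (r,z), 5 vertices: (6.5,17) (10,4) (19.5,13) (19,18.5) (13,36.5)
edge 0: (6.5,17)→(10,4)  cross = 6.5·4 − 10·17 = -144.0000; (r_i+r_j)·cross = 16.5·-144.0000 = -2376.0000
edge 1: (10,4)→(19.5,13)  cross = 10·13 − 19.5·4 = 52.0000; (r_i+r_j)·cross = 29.5·52.0000 = 1534.0000
edge 2: (19.5,13)→(19,18.5)  cross = 19.5·18.5 − 19·13 = 113.7500; (r_i+r_j)·cross = 38.5·113.7500 = 4379.3750
edge 3: (19,18.5)→(13,36.5)  cross = 19·36.5 − 13·18.5 = 453.0000; (r_i+r_j)·cross = 32·453.0000 = 14496.0000
edge 4: (13,36.5)→(6.5,17)  cross = 13·17 − 6.5·36.5 = -16.2500; (r_i+r_j)·cross = 19.5·-16.2500 = -316.8750
Σcross = 458.5000 → A = |Σcross|/2 = 229.2500 mm²
Σ(r_i+r_j)·cross = 17716.5000 → first moment M = |Σ|/6 = 2952.7500
R_c = M/A = 2952.7500/229.2500 = 12.8800 mm
θ = 173° = 3.019420 rad
V = θ·R_c·A = 3.019420·12.8800·229.2500 = 8915.591 mm³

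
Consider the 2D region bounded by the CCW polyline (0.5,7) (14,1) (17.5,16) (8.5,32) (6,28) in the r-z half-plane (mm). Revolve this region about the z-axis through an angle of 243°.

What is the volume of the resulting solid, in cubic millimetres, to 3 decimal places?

Volume = 11991.145 mm³

Profile (r,z), 5 vertices: (0.5,7) (14,1) (17.5,16) (8.5,32) (6,28)
edge 0: (0.5,7)→(14,1)  cross = 0.5·1 − 14·7 = -97.5000; (r_i+r_j)·cross = 14.5·-97.5000 = -1413.7500
edge 1: (14,1)→(17.5,16)  cross = 14·16 − 17.5·1 = 206.5000; (r_i+r_j)·cross = 31.5·206.5000 = 6504.7500
edge 2: (17.5,16)→(8.5,32)  cross = 17.5·32 − 8.5·16 = 424.0000; (r_i+r_j)·cross = 26·424.0000 = 11024.0000
edge 3: (8.5,32)→(6,28)  cross = 8.5·28 − 6·32 = 46.0000; (r_i+r_j)·cross = 14.5·46.0000 = 667.0000
edge 4: (6,28)→(0.5,7)  cross = 6·7 − 0.5·28 = 28.0000; (r_i+r_j)·cross = 6.5·28.0000 = 182.0000
Σcross = 607.0000 → A = |Σcross|/2 = 303.5000 mm²
Σ(r_i+r_j)·cross = 16964.0000 → first moment M = |Σ|/6 = 2827.3333
R_c = M/A = 2827.3333/303.5000 = 9.3158 mm
θ = 243° = 4.241150 rad
V = θ·R_c·A = 4.241150·9.3158·303.5000 = 11991.145 mm³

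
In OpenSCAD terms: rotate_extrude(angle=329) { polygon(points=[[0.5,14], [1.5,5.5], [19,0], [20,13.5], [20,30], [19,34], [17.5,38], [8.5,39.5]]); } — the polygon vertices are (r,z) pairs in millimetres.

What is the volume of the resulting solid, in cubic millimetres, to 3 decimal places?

Volume = 38680.924 mm³

Profile (r,z), 8 vertices: (0.5,14) (1.5,5.5) (19,0) (20,13.5) (20,30) (19,34) (17.5,38) (8.5,39.5)
edge 0: (0.5,14)→(1.5,5.5)  cross = 0.5·5.5 − 1.5·14 = -18.2500; (r_i+r_j)·cross = 2·-18.2500 = -36.5000
edge 1: (1.5,5.5)→(19,0)  cross = 1.5·0 − 19·5.5 = -104.5000; (r_i+r_j)·cross = 20.5·-104.5000 = -2142.2500
edge 2: (19,0)→(20,13.5)  cross = 19·13.5 − 20·0 = 256.5000; (r_i+r_j)·cross = 39·256.5000 = 10003.5000
edge 3: (20,13.5)→(20,30)  cross = 20·30 − 20·13.5 = 330.0000; (r_i+r_j)·cross = 40·330.0000 = 13200.0000
edge 4: (20,30)→(19,34)  cross = 20·34 − 19·30 = 110.0000; (r_i+r_j)·cross = 39·110.0000 = 4290.0000
edge 5: (19,34)→(17.5,38)  cross = 19·38 − 17.5·34 = 127.0000; (r_i+r_j)·cross = 36.5·127.0000 = 4635.5000
edge 6: (17.5,38)→(8.5,39.5)  cross = 17.5·39.5 − 8.5·38 = 368.2500; (r_i+r_j)·cross = 26·368.2500 = 9574.5000
edge 7: (8.5,39.5)→(0.5,14)  cross = 8.5·14 − 0.5·39.5 = 99.2500; (r_i+r_j)·cross = 9·99.2500 = 893.2500
Σcross = 1168.2500 → A = |Σcross|/2 = 584.1250 mm²
Σ(r_i+r_j)·cross = 40418.0000 → first moment M = |Σ|/6 = 6736.3333
R_c = M/A = 6736.3333/584.1250 = 11.5323 mm
θ = 329° = 5.742133 rad
V = θ·R_c·A = 5.742133·11.5323·584.1250 = 38680.924 mm³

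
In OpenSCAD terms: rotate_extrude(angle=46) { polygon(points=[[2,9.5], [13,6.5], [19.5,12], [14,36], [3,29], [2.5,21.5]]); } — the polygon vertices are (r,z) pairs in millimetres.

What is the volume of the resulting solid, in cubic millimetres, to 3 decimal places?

Volume = 2959.511 mm³

Profile (r,z), 6 vertices: (2,9.5) (13,6.5) (19.5,12) (14,36) (3,29) (2.5,21.5)
edge 0: (2,9.5)→(13,6.5)  cross = 2·6.5 − 13·9.5 = -110.5000; (r_i+r_j)·cross = 15·-110.5000 = -1657.5000
edge 1: (13,6.5)→(19.5,12)  cross = 13·12 − 19.5·6.5 = 29.2500; (r_i+r_j)·cross = 32.5·29.2500 = 950.6250
edge 2: (19.5,12)→(14,36)  cross = 19.5·36 − 14·12 = 534.0000; (r_i+r_j)·cross = 33.5·534.0000 = 17889.0000
edge 3: (14,36)→(3,29)  cross = 14·29 − 3·36 = 298.0000; (r_i+r_j)·cross = 17·298.0000 = 5066.0000
edge 4: (3,29)→(2.5,21.5)  cross = 3·21.5 − 2.5·29 = -8.0000; (r_i+r_j)·cross = 5.5·-8.0000 = -44.0000
edge 5: (2.5,21.5)→(2,9.5)  cross = 2.5·9.5 − 2·21.5 = -19.2500; (r_i+r_j)·cross = 4.5·-19.2500 = -86.6250
Σcross = 723.5000 → A = |Σcross|/2 = 361.7500 mm²
Σ(r_i+r_j)·cross = 22117.5000 → first moment M = |Σ|/6 = 3686.2500
R_c = M/A = 3686.2500/361.7500 = 10.1900 mm
θ = 46° = 0.802851 rad
V = θ·R_c·A = 0.802851·10.1900·361.7500 = 2959.511 mm³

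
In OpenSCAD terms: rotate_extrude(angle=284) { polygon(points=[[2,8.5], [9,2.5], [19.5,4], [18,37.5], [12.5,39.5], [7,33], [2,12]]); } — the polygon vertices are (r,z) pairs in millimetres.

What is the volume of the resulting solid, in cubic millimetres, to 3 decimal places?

Profile (r,z), 7 vertices: (2,8.5) (9,2.5) (19.5,4) (18,37.5) (12.5,39.5) (7,33) (2,12)
edge 0: (2,8.5)→(9,2.5)  cross = 2·2.5 − 9·8.5 = -71.5000; (r_i+r_j)·cross = 11·-71.5000 = -786.5000
edge 1: (9,2.5)→(19.5,4)  cross = 9·4 − 19.5·2.5 = -12.7500; (r_i+r_j)·cross = 28.5·-12.7500 = -363.3750
edge 2: (19.5,4)→(18,37.5)  cross = 19.5·37.5 − 18·4 = 659.2500; (r_i+r_j)·cross = 37.5·659.2500 = 24721.8750
edge 3: (18,37.5)→(12.5,39.5)  cross = 18·39.5 − 12.5·37.5 = 242.2500; (r_i+r_j)·cross = 30.5·242.2500 = 7388.6250
edge 4: (12.5,39.5)→(7,33)  cross = 12.5·33 − 7·39.5 = 136.0000; (r_i+r_j)·cross = 19.5·136.0000 = 2652.0000
edge 5: (7,33)→(2,12)  cross = 7·12 − 2·33 = 18.0000; (r_i+r_j)·cross = 9·18.0000 = 162.0000
edge 6: (2,12)→(2,8.5)  cross = 2·8.5 − 2·12 = -7.0000; (r_i+r_j)·cross = 4·-7.0000 = -28.0000
Σcross = 964.2500 → A = |Σcross|/2 = 482.1250 mm²
Σ(r_i+r_j)·cross = 33746.6250 → first moment M = |Σ|/6 = 5624.4375
R_c = M/A = 5624.4375/482.1250 = 11.6659 mm
θ = 284° = 4.956735 rad
V = θ·R_c·A = 4.956735·11.6659·482.1250 = 27878.847 mm³

Volume = 27878.847 mm³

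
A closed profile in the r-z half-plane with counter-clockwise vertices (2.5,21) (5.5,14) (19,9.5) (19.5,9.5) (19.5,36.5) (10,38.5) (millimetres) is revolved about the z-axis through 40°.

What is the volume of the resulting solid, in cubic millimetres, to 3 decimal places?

Volume = 3173.154 mm³

Profile (r,z), 6 vertices: (2.5,21) (5.5,14) (19,9.5) (19.5,9.5) (19.5,36.5) (10,38.5)
edge 0: (2.5,21)→(5.5,14)  cross = 2.5·14 − 5.5·21 = -80.5000; (r_i+r_j)·cross = 8·-80.5000 = -644.0000
edge 1: (5.5,14)→(19,9.5)  cross = 5.5·9.5 − 19·14 = -213.7500; (r_i+r_j)·cross = 24.5·-213.7500 = -5236.8750
edge 2: (19,9.5)→(19.5,9.5)  cross = 19·9.5 − 19.5·9.5 = -4.7500; (r_i+r_j)·cross = 38.5·-4.7500 = -182.8750
edge 3: (19.5,9.5)→(19.5,36.5)  cross = 19.5·36.5 − 19.5·9.5 = 526.5000; (r_i+r_j)·cross = 39·526.5000 = 20533.5000
edge 4: (19.5,36.5)→(10,38.5)  cross = 19.5·38.5 − 10·36.5 = 385.7500; (r_i+r_j)·cross = 29.5·385.7500 = 11379.6250
edge 5: (10,38.5)→(2.5,21)  cross = 10·21 − 2.5·38.5 = 113.7500; (r_i+r_j)·cross = 12.5·113.7500 = 1421.8750
Σcross = 727.0000 → A = |Σcross|/2 = 363.5000 mm²
Σ(r_i+r_j)·cross = 27271.2500 → first moment M = |Σ|/6 = 4545.2083
R_c = M/A = 4545.2083/363.5000 = 12.5040 mm
θ = 40° = 0.698132 rad
V = θ·R_c·A = 0.698132·12.5040·363.5000 = 3173.154 mm³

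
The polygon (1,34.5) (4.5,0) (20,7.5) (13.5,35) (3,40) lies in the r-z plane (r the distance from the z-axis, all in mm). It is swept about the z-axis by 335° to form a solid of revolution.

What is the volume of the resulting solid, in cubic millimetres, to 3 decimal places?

Volume = 26761.655 mm³

Profile (r,z), 5 vertices: (1,34.5) (4.5,0) (20,7.5) (13.5,35) (3,40)
edge 0: (1,34.5)→(4.5,0)  cross = 1·0 − 4.5·34.5 = -155.2500; (r_i+r_j)·cross = 5.5·-155.2500 = -853.8750
edge 1: (4.5,0)→(20,7.5)  cross = 4.5·7.5 − 20·0 = 33.7500; (r_i+r_j)·cross = 24.5·33.7500 = 826.8750
edge 2: (20,7.5)→(13.5,35)  cross = 20·35 − 13.5·7.5 = 598.7500; (r_i+r_j)·cross = 33.5·598.7500 = 20058.1250
edge 3: (13.5,35)→(3,40)  cross = 13.5·40 − 3·35 = 435.0000; (r_i+r_j)·cross = 16.5·435.0000 = 7177.5000
edge 4: (3,40)→(1,34.5)  cross = 3·34.5 − 1·40 = 63.5000; (r_i+r_j)·cross = 4·63.5000 = 254.0000
Σcross = 975.7500 → A = |Σcross|/2 = 487.8750 mm²
Σ(r_i+r_j)·cross = 27462.6250 → first moment M = |Σ|/6 = 4577.1042
R_c = M/A = 4577.1042/487.8750 = 9.3817 mm
θ = 335° = 5.846853 rad
V = θ·R_c·A = 5.846853·9.3817·487.8750 = 26761.655 mm³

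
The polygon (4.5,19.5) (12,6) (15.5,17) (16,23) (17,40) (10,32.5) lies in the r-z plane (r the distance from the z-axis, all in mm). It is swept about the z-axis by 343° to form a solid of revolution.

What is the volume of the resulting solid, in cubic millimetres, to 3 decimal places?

Profile (r,z), 6 vertices: (4.5,19.5) (12,6) (15.5,17) (16,23) (17,40) (10,32.5)
edge 0: (4.5,19.5)→(12,6)  cross = 4.5·6 − 12·19.5 = -207.0000; (r_i+r_j)·cross = 16.5·-207.0000 = -3415.5000
edge 1: (12,6)→(15.5,17)  cross = 12·17 − 15.5·6 = 111.0000; (r_i+r_j)·cross = 27.5·111.0000 = 3052.5000
edge 2: (15.5,17)→(16,23)  cross = 15.5·23 − 16·17 = 84.5000; (r_i+r_j)·cross = 31.5·84.5000 = 2661.7500
edge 3: (16,23)→(17,40)  cross = 16·40 − 17·23 = 249.0000; (r_i+r_j)·cross = 33·249.0000 = 8217.0000
edge 4: (17,40)→(10,32.5)  cross = 17·32.5 − 10·40 = 152.5000; (r_i+r_j)·cross = 27·152.5000 = 4117.5000
edge 5: (10,32.5)→(4.5,19.5)  cross = 10·19.5 − 4.5·32.5 = 48.7500; (r_i+r_j)·cross = 14.5·48.7500 = 706.8750
Σcross = 438.7500 → A = |Σcross|/2 = 219.3750 mm²
Σ(r_i+r_j)·cross = 15340.1250 → first moment M = |Σ|/6 = 2556.6875
R_c = M/A = 2556.6875/219.3750 = 11.6544 mm
θ = 343° = 5.986479 rad
V = θ·R_c·A = 5.986479·11.6544·219.3750 = 15305.557 mm³

Volume = 15305.557 mm³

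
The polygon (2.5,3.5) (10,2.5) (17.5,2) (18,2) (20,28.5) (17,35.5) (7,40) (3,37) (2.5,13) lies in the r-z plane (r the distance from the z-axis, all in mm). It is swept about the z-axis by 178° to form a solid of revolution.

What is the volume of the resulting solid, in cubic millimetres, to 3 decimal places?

Profile (r,z), 9 vertices: (2.5,3.5) (10,2.5) (17.5,2) (18,2) (20,28.5) (17,35.5) (7,40) (3,37) (2.5,13)
edge 0: (2.5,3.5)→(10,2.5)  cross = 2.5·2.5 − 10·3.5 = -28.7500; (r_i+r_j)·cross = 12.5·-28.7500 = -359.3750
edge 1: (10,2.5)→(17.5,2)  cross = 10·2 − 17.5·2.5 = -23.7500; (r_i+r_j)·cross = 27.5·-23.7500 = -653.1250
edge 2: (17.5,2)→(18,2)  cross = 17.5·2 − 18·2 = -1.0000; (r_i+r_j)·cross = 35.5·-1.0000 = -35.5000
edge 3: (18,2)→(20,28.5)  cross = 18·28.5 − 20·2 = 473.0000; (r_i+r_j)·cross = 38·473.0000 = 17974.0000
edge 4: (20,28.5)→(17,35.5)  cross = 20·35.5 − 17·28.5 = 225.5000; (r_i+r_j)·cross = 37·225.5000 = 8343.5000
edge 5: (17,35.5)→(7,40)  cross = 17·40 − 7·35.5 = 431.5000; (r_i+r_j)·cross = 24·431.5000 = 10356.0000
edge 6: (7,40)→(3,37)  cross = 7·37 − 3·40 = 139.0000; (r_i+r_j)·cross = 10·139.0000 = 1390.0000
edge 7: (3,37)→(2.5,13)  cross = 3·13 − 2.5·37 = -53.5000; (r_i+r_j)·cross = 5.5·-53.5000 = -294.2500
edge 8: (2.5,13)→(2.5,3.5)  cross = 2.5·3.5 − 2.5·13 = -23.7500; (r_i+r_j)·cross = 5·-23.7500 = -118.7500
Σcross = 1138.2500 → A = |Σcross|/2 = 569.1250 mm²
Σ(r_i+r_j)·cross = 36602.5000 → first moment M = |Σ|/6 = 6100.4167
R_c = M/A = 6100.4167/569.1250 = 10.7189 mm
θ = 178° = 3.106686 rad
V = θ·R_c·A = 3.106686·10.7189·569.1250 = 18952.079 mm³

Volume = 18952.079 mm³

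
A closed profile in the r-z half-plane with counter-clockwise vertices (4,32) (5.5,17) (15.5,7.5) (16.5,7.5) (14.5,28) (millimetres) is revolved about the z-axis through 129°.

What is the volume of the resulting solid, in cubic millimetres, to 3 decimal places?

Profile (r,z), 5 vertices: (4,32) (5.5,17) (15.5,7.5) (16.5,7.5) (14.5,28)
edge 0: (4,32)→(5.5,17)  cross = 4·17 − 5.5·32 = -108.0000; (r_i+r_j)·cross = 9.5·-108.0000 = -1026.0000
edge 1: (5.5,17)→(15.5,7.5)  cross = 5.5·7.5 − 15.5·17 = -222.2500; (r_i+r_j)·cross = 21·-222.2500 = -4667.2500
edge 2: (15.5,7.5)→(16.5,7.5)  cross = 15.5·7.5 − 16.5·7.5 = -7.5000; (r_i+r_j)·cross = 32·-7.5000 = -240.0000
edge 3: (16.5,7.5)→(14.5,28)  cross = 16.5·28 − 14.5·7.5 = 353.2500; (r_i+r_j)·cross = 31·353.2500 = 10950.7500
edge 4: (14.5,28)→(4,32)  cross = 14.5·32 − 4·28 = 352.0000; (r_i+r_j)·cross = 18.5·352.0000 = 6512.0000
Σcross = 367.5000 → A = |Σcross|/2 = 183.7500 mm²
Σ(r_i+r_j)·cross = 11529.5000 → first moment M = |Σ|/6 = 1921.5833
R_c = M/A = 1921.5833/183.7500 = 10.4576 mm
θ = 129° = 2.251475 rad
V = θ·R_c·A = 2.251475·10.4576·183.7500 = 4326.396 mm³

Volume = 4326.396 mm³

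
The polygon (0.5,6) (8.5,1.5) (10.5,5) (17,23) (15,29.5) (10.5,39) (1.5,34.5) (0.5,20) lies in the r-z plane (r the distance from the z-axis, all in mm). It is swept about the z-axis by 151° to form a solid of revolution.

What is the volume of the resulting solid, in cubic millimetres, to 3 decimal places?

Profile (r,z), 8 vertices: (0.5,6) (8.5,1.5) (10.5,5) (17,23) (15,29.5) (10.5,39) (1.5,34.5) (0.5,20)
edge 0: (0.5,6)→(8.5,1.5)  cross = 0.5·1.5 − 8.5·6 = -50.2500; (r_i+r_j)·cross = 9·-50.2500 = -452.2500
edge 1: (8.5,1.5)→(10.5,5)  cross = 8.5·5 − 10.5·1.5 = 26.7500; (r_i+r_j)·cross = 19·26.7500 = 508.2500
edge 2: (10.5,5)→(17,23)  cross = 10.5·23 − 17·5 = 156.5000; (r_i+r_j)·cross = 27.5·156.5000 = 4303.7500
edge 3: (17,23)→(15,29.5)  cross = 17·29.5 − 15·23 = 156.5000; (r_i+r_j)·cross = 32·156.5000 = 5008.0000
edge 4: (15,29.5)→(10.5,39)  cross = 15·39 − 10.5·29.5 = 275.2500; (r_i+r_j)·cross = 25.5·275.2500 = 7018.8750
edge 5: (10.5,39)→(1.5,34.5)  cross = 10.5·34.5 − 1.5·39 = 303.7500; (r_i+r_j)·cross = 12·303.7500 = 3645.0000
edge 6: (1.5,34.5)→(0.5,20)  cross = 1.5·20 − 0.5·34.5 = 12.7500; (r_i+r_j)·cross = 2·12.7500 = 25.5000
edge 7: (0.5,20)→(0.5,6)  cross = 0.5·6 − 0.5·20 = -7.0000; (r_i+r_j)·cross = 1·-7.0000 = -7.0000
Σcross = 874.2500 → A = |Σcross|/2 = 437.1250 mm²
Σ(r_i+r_j)·cross = 20050.1250 → first moment M = |Σ|/6 = 3341.6875
R_c = M/A = 3341.6875/437.1250 = 7.6447 mm
θ = 151° = 2.635447 rad
V = θ·R_c·A = 2.635447·7.6447·437.1250 = 8806.841 mm³

Volume = 8806.841 mm³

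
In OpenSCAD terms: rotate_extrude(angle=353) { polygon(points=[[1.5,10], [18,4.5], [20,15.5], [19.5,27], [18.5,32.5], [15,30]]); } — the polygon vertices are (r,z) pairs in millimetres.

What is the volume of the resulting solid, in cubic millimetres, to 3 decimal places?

Profile (r,z), 6 vertices: (1.5,10) (18,4.5) (20,15.5) (19.5,27) (18.5,32.5) (15,30)
edge 0: (1.5,10)→(18,4.5)  cross = 1.5·4.5 − 18·10 = -173.2500; (r_i+r_j)·cross = 19.5·-173.2500 = -3378.3750
edge 1: (18,4.5)→(20,15.5)  cross = 18·15.5 − 20·4.5 = 189.0000; (r_i+r_j)·cross = 38·189.0000 = 7182.0000
edge 2: (20,15.5)→(19.5,27)  cross = 20·27 − 19.5·15.5 = 237.7500; (r_i+r_j)·cross = 39.5·237.7500 = 9391.1250
edge 3: (19.5,27)→(18.5,32.5)  cross = 19.5·32.5 − 18.5·27 = 134.2500; (r_i+r_j)·cross = 38·134.2500 = 5101.5000
edge 4: (18.5,32.5)→(15,30)  cross = 18.5·30 − 15·32.5 = 67.5000; (r_i+r_j)·cross = 33.5·67.5000 = 2261.2500
edge 5: (15,30)→(1.5,10)  cross = 15·10 − 1.5·30 = 105.0000; (r_i+r_j)·cross = 16.5·105.0000 = 1732.5000
Σcross = 560.2500 → A = |Σcross|/2 = 280.1250 mm²
Σ(r_i+r_j)·cross = 22290.0000 → first moment M = |Σ|/6 = 3715.0000
R_c = M/A = 3715.0000/280.1250 = 13.2619 mm
θ = 353° = 6.161012 rad
V = θ·R_c·A = 6.161012·13.2619·280.1250 = 22888.161 mm³

Volume = 22888.161 mm³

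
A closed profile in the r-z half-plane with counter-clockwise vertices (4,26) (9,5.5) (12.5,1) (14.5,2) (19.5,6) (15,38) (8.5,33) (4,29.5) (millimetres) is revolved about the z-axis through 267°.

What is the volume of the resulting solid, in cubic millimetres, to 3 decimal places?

Volume = 19998.321 mm³

Profile (r,z), 8 vertices: (4,26) (9,5.5) (12.5,1) (14.5,2) (19.5,6) (15,38) (8.5,33) (4,29.5)
edge 0: (4,26)→(9,5.5)  cross = 4·5.5 − 9·26 = -212.0000; (r_i+r_j)·cross = 13·-212.0000 = -2756.0000
edge 1: (9,5.5)→(12.5,1)  cross = 9·1 − 12.5·5.5 = -59.7500; (r_i+r_j)·cross = 21.5·-59.7500 = -1284.6250
edge 2: (12.5,1)→(14.5,2)  cross = 12.5·2 − 14.5·1 = 10.5000; (r_i+r_j)·cross = 27·10.5000 = 283.5000
edge 3: (14.5,2)→(19.5,6)  cross = 14.5·6 − 19.5·2 = 48.0000; (r_i+r_j)·cross = 34·48.0000 = 1632.0000
edge 4: (19.5,6)→(15,38)  cross = 19.5·38 − 15·6 = 651.0000; (r_i+r_j)·cross = 34.5·651.0000 = 22459.5000
edge 5: (15,38)→(8.5,33)  cross = 15·33 − 8.5·38 = 172.0000; (r_i+r_j)·cross = 23.5·172.0000 = 4042.0000
edge 6: (8.5,33)→(4,29.5)  cross = 8.5·29.5 − 4·33 = 118.7500; (r_i+r_j)·cross = 12.5·118.7500 = 1484.3750
edge 7: (4,29.5)→(4,26)  cross = 4·26 − 4·29.5 = -14.0000; (r_i+r_j)·cross = 8·-14.0000 = -112.0000
Σcross = 714.5000 → A = |Σcross|/2 = 357.2500 mm²
Σ(r_i+r_j)·cross = 25748.7500 → first moment M = |Σ|/6 = 4291.4583
R_c = M/A = 4291.4583/357.2500 = 12.0125 mm
θ = 267° = 4.660029 rad
V = θ·R_c·A = 4.660029·12.0125·357.2500 = 19998.321 mm³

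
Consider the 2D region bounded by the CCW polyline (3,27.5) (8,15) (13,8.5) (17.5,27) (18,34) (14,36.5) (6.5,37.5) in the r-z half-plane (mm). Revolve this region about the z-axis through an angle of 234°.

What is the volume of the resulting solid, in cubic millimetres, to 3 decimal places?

Volume = 12093.188 mm³

Profile (r,z), 7 vertices: (3,27.5) (8,15) (13,8.5) (17.5,27) (18,34) (14,36.5) (6.5,37.5)
edge 0: (3,27.5)→(8,15)  cross = 3·15 − 8·27.5 = -175.0000; (r_i+r_j)·cross = 11·-175.0000 = -1925.0000
edge 1: (8,15)→(13,8.5)  cross = 8·8.5 − 13·15 = -127.0000; (r_i+r_j)·cross = 21·-127.0000 = -2667.0000
edge 2: (13,8.5)→(17.5,27)  cross = 13·27 − 17.5·8.5 = 202.2500; (r_i+r_j)·cross = 30.5·202.2500 = 6168.6250
edge 3: (17.5,27)→(18,34)  cross = 17.5·34 − 18·27 = 109.0000; (r_i+r_j)·cross = 35.5·109.0000 = 3869.5000
edge 4: (18,34)→(14,36.5)  cross = 18·36.5 − 14·34 = 181.0000; (r_i+r_j)·cross = 32·181.0000 = 5792.0000
edge 5: (14,36.5)→(6.5,37.5)  cross = 14·37.5 − 6.5·36.5 = 287.7500; (r_i+r_j)·cross = 20.5·287.7500 = 5898.8750
edge 6: (6.5,37.5)→(3,27.5)  cross = 6.5·27.5 − 3·37.5 = 66.2500; (r_i+r_j)·cross = 9.5·66.2500 = 629.3750
Σcross = 544.2500 → A = |Σcross|/2 = 272.1250 mm²
Σ(r_i+r_j)·cross = 17766.3750 → first moment M = |Σ|/6 = 2961.0625
R_c = M/A = 2961.0625/272.1250 = 10.8813 mm
θ = 234° = 4.084070 rad
V = θ·R_c·A = 4.084070·10.8813·272.1250 = 12093.188 mm³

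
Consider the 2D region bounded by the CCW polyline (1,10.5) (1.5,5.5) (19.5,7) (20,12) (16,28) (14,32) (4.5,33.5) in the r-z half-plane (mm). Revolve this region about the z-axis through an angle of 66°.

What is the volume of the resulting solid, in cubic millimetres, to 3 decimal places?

Volume = 4721.277 mm³

Profile (r,z), 7 vertices: (1,10.5) (1.5,5.5) (19.5,7) (20,12) (16,28) (14,32) (4.5,33.5)
edge 0: (1,10.5)→(1.5,5.5)  cross = 1·5.5 − 1.5·10.5 = -10.2500; (r_i+r_j)·cross = 2.5·-10.2500 = -25.6250
edge 1: (1.5,5.5)→(19.5,7)  cross = 1.5·7 − 19.5·5.5 = -96.7500; (r_i+r_j)·cross = 21·-96.7500 = -2031.7500
edge 2: (19.5,7)→(20,12)  cross = 19.5·12 − 20·7 = 94.0000; (r_i+r_j)·cross = 39.5·94.0000 = 3713.0000
edge 3: (20,12)→(16,28)  cross = 20·28 − 16·12 = 368.0000; (r_i+r_j)·cross = 36·368.0000 = 13248.0000
edge 4: (16,28)→(14,32)  cross = 16·32 − 14·28 = 120.0000; (r_i+r_j)·cross = 30·120.0000 = 3600.0000
edge 5: (14,32)→(4.5,33.5)  cross = 14·33.5 − 4.5·32 = 325.0000; (r_i+r_j)·cross = 18.5·325.0000 = 6012.5000
edge 6: (4.5,33.5)→(1,10.5)  cross = 4.5·10.5 − 1·33.5 = 13.7500; (r_i+r_j)·cross = 5.5·13.7500 = 75.6250
Σcross = 813.7500 → A = |Σcross|/2 = 406.8750 mm²
Σ(r_i+r_j)·cross = 24591.7500 → first moment M = |Σ|/6 = 4098.6250
R_c = M/A = 4098.6250/406.8750 = 10.0734 mm
θ = 66° = 1.151917 rad
V = θ·R_c·A = 1.151917·10.0734·406.8750 = 4721.277 mm³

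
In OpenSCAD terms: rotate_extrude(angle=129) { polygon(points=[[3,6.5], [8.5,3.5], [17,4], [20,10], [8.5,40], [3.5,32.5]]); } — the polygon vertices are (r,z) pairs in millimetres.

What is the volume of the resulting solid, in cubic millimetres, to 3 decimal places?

Volume = 8890.229 mm³

Profile (r,z), 6 vertices: (3,6.5) (8.5,3.5) (17,4) (20,10) (8.5,40) (3.5,32.5)
edge 0: (3,6.5)→(8.5,3.5)  cross = 3·3.5 − 8.5·6.5 = -44.7500; (r_i+r_j)·cross = 11.5·-44.7500 = -514.6250
edge 1: (8.5,3.5)→(17,4)  cross = 8.5·4 − 17·3.5 = -25.5000; (r_i+r_j)·cross = 25.5·-25.5000 = -650.2500
edge 2: (17,4)→(20,10)  cross = 17·10 − 20·4 = 90.0000; (r_i+r_j)·cross = 37·90.0000 = 3330.0000
edge 3: (20,10)→(8.5,40)  cross = 20·40 − 8.5·10 = 715.0000; (r_i+r_j)·cross = 28.5·715.0000 = 20377.5000
edge 4: (8.5,40)→(3.5,32.5)  cross = 8.5·32.5 − 3.5·40 = 136.2500; (r_i+r_j)·cross = 12·136.2500 = 1635.0000
edge 5: (3.5,32.5)→(3,6.5)  cross = 3.5·6.5 − 3·32.5 = -74.7500; (r_i+r_j)·cross = 6.5·-74.7500 = -485.8750
Σcross = 796.2500 → A = |Σcross|/2 = 398.1250 mm²
Σ(r_i+r_j)·cross = 23691.7500 → first moment M = |Σ|/6 = 3948.6250
R_c = M/A = 3948.6250/398.1250 = 9.9181 mm
θ = 129° = 2.251475 rad
V = θ·R_c·A = 2.251475·9.9181·398.1250 = 8890.229 mm³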